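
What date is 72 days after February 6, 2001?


April 19, 2001

Start: February 6, 2001
Add 72 days
February 6 → March 1: 28 - 6 + 1 = 23 days (72 - 23 = 49 left)
March 1 → April 1: 31 - 1 + 1 = 31 days (49 - 31 = 18 left)
April 1 + 18 = April 19, 2001


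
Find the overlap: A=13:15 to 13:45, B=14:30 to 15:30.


0 minutes

Meeting A: 795-825 (in minutes from midnight)
Meeting B: 870-930
Overlap start = max(795, 870) = 870
Overlap end = min(825, 930) = 825
Overlap = max(0, 825 - 870) = 0 min


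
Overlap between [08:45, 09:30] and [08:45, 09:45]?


45 minutes

Meeting A: 525-570 (in minutes from midnight)
Meeting B: 525-585
Overlap start = max(525, 525) = 525
Overlap end = min(570, 585) = 570
Overlap = max(0, 570 - 525) = 45 min


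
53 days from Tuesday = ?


Start: Tuesday (index 1)
(1 + 53) mod 7
= 54 mod 7
= 5
Index 5 → Saturday

Saturday


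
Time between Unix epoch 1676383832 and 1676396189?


12357 seconds (3.4 hours / 0.14 days)

Difference = 1676396189 - 1676383832 = 12357 seconds
In hours: 12357 / 3600 ≈ 3.4
In days: 12357 / 86400 ≈ 0.14


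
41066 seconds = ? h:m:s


11h 24m 26s

Hours: 41066 ÷ 3600 = 11 remainder 1466
Minutes: 1466 ÷ 60 = 24 remainder 26
Seconds: 26


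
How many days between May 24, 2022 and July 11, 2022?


48 days

From May 24, 2022 to July 11, 2022
Rest of May 2022: 31 - 24 = 7
Full months: June 30
Days into July 2022: 11
Total = 7 + 30 + 11 = 48 days


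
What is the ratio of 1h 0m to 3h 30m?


Duration 1: 60 minutes
Duration 2: 210 minutes
Ratio = 60:210
GCD = 30
Simplified = 2:7
As a decimal: 2/7 ≈ 0.29

2:7 (0.29)


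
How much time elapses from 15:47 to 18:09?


End time in minutes: 18×60 + 9 = 1089
Start time in minutes: 15×60 + 47 = 947
Difference = 1089 - 947 = 142 minutes
= 2 hours 22 minutes

2h 22m


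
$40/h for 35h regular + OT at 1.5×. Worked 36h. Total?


Regular: 35h × $40 = $1400.00
Overtime: 36 - 35 = 1h
OT pay: 1h × $40 × 1.5 = $60.00
Total = $1400.00 + $60.00 = $1460.00

$1460.00


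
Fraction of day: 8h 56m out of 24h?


Total minutes: 8×60 + 56 = 536
Day = 24×60 = 1440 minutes
Fraction = 536/1440 ≈ 0.3722
As a percentage: 536/1440 × 100 ≈ 37.22%

0.3722 (37.22%)


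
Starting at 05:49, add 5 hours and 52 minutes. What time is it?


Start: 349 minutes from midnight
Add: 352 minutes
Total: 701 minutes
Hours: 701 ÷ 60 = 11 remainder 41

11:41


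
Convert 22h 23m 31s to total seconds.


80611 seconds

Hours: 22 × 3600 = 79200
Minutes: 23 × 60 = 1380
Seconds: 31
Total = 79200 + 1380 + 31 = 80611


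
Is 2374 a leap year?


No

Rules: divisible by 4 AND (not by 100 OR by 400)
2374 ÷ 4 = 593 remainder 2 → not divisible by 4
Not divisible by 4 → not a leap year


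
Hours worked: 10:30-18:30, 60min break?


Total time = (18×60+30) - (10×60+30)
= 1110 - 630 = 480 min
Minus break: 480 - 60 = 420 min
= 7h 0m

7h 0m (420 minutes)


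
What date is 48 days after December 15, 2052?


February 1, 2053

Start: December 15, 2052
Add 48 days
December 15 → January 1: 31 - 15 + 1 = 17 days (48 - 17 = 31 left)
January 1 → February 1: 31 - 1 + 1 = 31 days (31 - 31 = 0 left)
Land exactly on February 1, 2053


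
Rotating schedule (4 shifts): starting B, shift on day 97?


Shifts: A, B, C, D
Start: B (index 1)
Day 97: (1 + 97 - 1) mod 4
= 97 mod 4
= 1
Index 1 → shift B

Shift B


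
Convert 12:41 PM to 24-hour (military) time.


12:41

Input: 12:41 PM
12 PM → 12 (noon)


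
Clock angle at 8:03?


Hour hand = 8×30 + 3×0.5 = 241.5°
Minute hand = 3×6 = 18°
Difference = |241.5 - 18| = 223.5°
Since > 180°: 360 - 223.5 = 136.5°

136.5°


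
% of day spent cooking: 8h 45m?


36.5%

Time: 525 minutes
Day: 1440 minutes
Percentage = (525/1440) × 100 ≈ 36.5%


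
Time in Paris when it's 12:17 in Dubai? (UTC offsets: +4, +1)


09:17

Time difference = UTC+1 - UTC+4 = -3 hours
New hour = (12 -3) mod 24
= 9 mod 24 = 9
Minutes unchanged → 09:17


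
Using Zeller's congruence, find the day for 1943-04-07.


Wednesday

Zeller's congruence:
q=7, m=4, k=43, j=19
h = (7 + ⌊13×5/5⌋ + 43 + ⌊43/4⌋ + ⌊19/4⌋ - 2×19) mod 7
= (7 + 13 + 43 + 10 + 4 - 38) mod 7
= 39 mod 7 = 4
h=4 → Wednesday


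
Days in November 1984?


Month: November (month 11)
November has 30 days

30 days


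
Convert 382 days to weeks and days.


54 weeks 4 days

Weeks: 382 ÷ 7 = 54 remainder 4


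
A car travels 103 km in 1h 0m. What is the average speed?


103.0 km/h

Distance: 103 km
Time: 1 hours
Speed = 103 / 1 = 103.0 km/h


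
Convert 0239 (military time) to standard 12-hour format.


2:39 AM

Hour: 2
2 < 12 → AM


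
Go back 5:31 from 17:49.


12:18

Start: 1069 minutes from midnight
Subtract: 331 minutes
Remaining: 1069 - 331 = 738
Hours: 12, Minutes: 18


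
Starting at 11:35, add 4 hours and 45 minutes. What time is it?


Start: 695 minutes from midnight
Add: 285 minutes
Total: 980 minutes
Hours: 980 ÷ 60 = 16 remainder 20

16:20


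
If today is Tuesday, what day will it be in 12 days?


Start: Tuesday (index 1)
(1 + 12) mod 7
= 13 mod 7
= 6
Index 6 → Sunday

Sunday


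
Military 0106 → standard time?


1:06 AM

Hour: 1
1 < 12 → AM


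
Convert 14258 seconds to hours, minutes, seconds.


3h 57m 38s

Hours: 14258 ÷ 3600 = 3 remainder 3458
Minutes: 3458 ÷ 60 = 57 remainder 38
Seconds: 38


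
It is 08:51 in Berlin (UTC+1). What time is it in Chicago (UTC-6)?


01:51

Time difference = UTC-6 - UTC+1 = -7 hours
New hour = (8 -7) mod 24
= 1 mod 24 = 1
Minutes unchanged → 01:51


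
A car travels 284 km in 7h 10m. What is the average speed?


Distance: 284 km
Time: 7h 10m = 430 min = 430/60 = 43/6 hours
Speed = 284 ÷ (43/6) = 284 × 6 / 43 = 1704/43 ≈ 39.6 km/h

39.6 km/h


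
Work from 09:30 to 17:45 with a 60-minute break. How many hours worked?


Total time = (17×60+45) - (9×60+30)
= 1065 - 570 = 495 min
Minus break: 495 - 60 = 435 min
= 7h 15m

7h 15m (435 minutes)


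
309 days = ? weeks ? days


Weeks: 309 ÷ 7 = 44 remainder 1

44 weeks 1 days


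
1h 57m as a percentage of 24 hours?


Total minutes: 1×60 + 57 = 117
Day = 24×60 = 1440 minutes
Fraction = 117/1440 ≈ 0.0813
As a percentage: 117/1440 × 100 ≈ 8.13%

0.0813 (8.13%)


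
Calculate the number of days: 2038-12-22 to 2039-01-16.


25 days

From December 22, 2038 to January 16, 2039
Rest of December 2038: 31 - 22 = 9
Days into January 2039: 16
Total = 9 + 16 = 25 days


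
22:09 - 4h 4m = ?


Start: 1329 minutes from midnight
Subtract: 244 minutes
Remaining: 1329 - 244 = 1085
Hours: 18, Minutes: 5

18:05


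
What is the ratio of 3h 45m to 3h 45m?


Duration 1: 225 minutes
Duration 2: 225 minutes
Ratio = 225:225
GCD = 225
Simplified = 1:1
As a decimal: 1/1 = 1.00

1:1 (1.00)


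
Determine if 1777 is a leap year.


No

Rules: divisible by 4 AND (not by 100 OR by 400)
1777 ÷ 4 = 444 remainder 1 → not divisible by 4
Not divisible by 4 → not a leap year


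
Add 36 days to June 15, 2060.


July 21, 2060

Start: June 15, 2060
Add 36 days
June 15 → July 1: 30 - 15 + 1 = 16 days (36 - 16 = 20 left)
July 1 + 20 = July 21, 2060


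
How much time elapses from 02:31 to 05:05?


End time in minutes: 5×60 + 5 = 305
Start time in minutes: 2×60 + 31 = 151
Difference = 305 - 151 = 154 minutes
= 2 hours 34 minutes

2h 34m


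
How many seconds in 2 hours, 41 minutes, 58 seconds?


9718 seconds

Hours: 2 × 3600 = 7200
Minutes: 41 × 60 = 2460
Seconds: 58
Total = 7200 + 2460 + 58 = 9718


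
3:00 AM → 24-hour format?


Input: 3:00 AM
AM hour stays: 3

03:00


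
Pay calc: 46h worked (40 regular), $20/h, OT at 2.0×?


Regular: 40h × $20 = $800.00
Overtime: 46 - 40 = 6h
OT pay: 6h × $20 × 2.0 = $240.00
Total = $800.00 + $240.00 = $1040.00

$1040.00


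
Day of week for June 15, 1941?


Zeller's congruence:
q=15, m=6, k=41, j=19
h = (15 + ⌊13×7/5⌋ + 41 + ⌊41/4⌋ + ⌊19/4⌋ - 2×19) mod 7
= (15 + 18 + 41 + 10 + 4 - 38) mod 7
= 50 mod 7 = 1
h=1 → Sunday

Sunday


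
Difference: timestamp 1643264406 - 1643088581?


175825 seconds (48.8 hours / 2.04 days)

Difference = 1643264406 - 1643088581 = 175825 seconds
In hours: 175825 / 3600 ≈ 48.8
In days: 175825 / 86400 ≈ 2.04


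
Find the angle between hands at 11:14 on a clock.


Hour hand = 11×30 + 14×0.5 = 337.0°
Minute hand = 14×6 = 84°
Difference = |337.0 - 84| = 253.0°
Since > 180°: 360 - 253.0 = 107.0°

107.0°


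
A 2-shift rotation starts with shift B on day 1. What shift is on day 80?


Shift A

Shifts: A, B
Start: B (index 1)
Day 80: (1 + 80 - 1) mod 2
= 80 mod 2
= 0
Index 0 → shift A


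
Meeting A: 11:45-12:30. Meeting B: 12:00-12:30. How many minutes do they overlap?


Meeting A: 705-750 (in minutes from midnight)
Meeting B: 720-750
Overlap start = max(705, 720) = 720
Overlap end = min(750, 750) = 750
Overlap = max(0, 750 - 720) = 30 min

30 minutes


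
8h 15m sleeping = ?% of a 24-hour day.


34.4%

Time: 495 minutes
Day: 1440 minutes
Percentage = (495/1440) × 100 ≈ 34.4%


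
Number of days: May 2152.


Month: May (month 5)
May has 31 days

31 days


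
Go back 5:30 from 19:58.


Start: 1198 minutes from midnight
Subtract: 330 minutes
Remaining: 1198 - 330 = 868
Hours: 14, Minutes: 28

14:28


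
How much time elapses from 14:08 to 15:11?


End time in minutes: 15×60 + 11 = 911
Start time in minutes: 14×60 + 8 = 848
Difference = 911 - 848 = 63 minutes
= 1 hours 3 minutes

1h 3m


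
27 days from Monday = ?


Sunday

Start: Monday (index 0)
(0 + 27) mod 7
= 27 mod 7
= 6
Index 6 → Sunday


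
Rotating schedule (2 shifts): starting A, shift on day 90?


Shift B

Shifts: A, B
Start: A (index 0)
Day 90: (0 + 90 - 1) mod 2
= 89 mod 2
= 1
Index 1 → shift B


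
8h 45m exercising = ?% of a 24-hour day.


36.5%

Time: 525 minutes
Day: 1440 minutes
Percentage = (525/1440) × 100 ≈ 36.5%


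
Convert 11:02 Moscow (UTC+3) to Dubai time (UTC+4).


12:02

Time difference = UTC+4 - UTC+3 = +1 hours
New hour = (11 + 1) mod 24
= 12 mod 24 = 12
Minutes unchanged → 12:02


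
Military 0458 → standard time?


4:58 AM

Hour: 4
4 < 12 → AM


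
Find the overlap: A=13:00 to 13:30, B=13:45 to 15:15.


Meeting A: 780-810 (in minutes from midnight)
Meeting B: 825-915
Overlap start = max(780, 825) = 825
Overlap end = min(810, 915) = 810
Overlap = max(0, 810 - 825) = 0 min

0 minutes


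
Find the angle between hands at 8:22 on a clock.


119.0°

Hour hand = 8×30 + 22×0.5 = 251.0°
Minute hand = 22×6 = 132°
Difference = |251.0 - 132| = 119.0°


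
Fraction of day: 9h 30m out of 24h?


0.3958 (39.58%)

Total minutes: 9×60 + 30 = 570
Day = 24×60 = 1440 minutes
Fraction = 570/1440 ≈ 0.3958
As a percentage: 570/1440 × 100 ≈ 39.58%


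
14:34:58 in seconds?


52498 seconds

Hours: 14 × 3600 = 50400
Minutes: 34 × 60 = 2040
Seconds: 58
Total = 50400 + 2040 + 58 = 52498


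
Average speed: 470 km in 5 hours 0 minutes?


Distance: 470 km
Time: 5 hours
Speed = 470 / 5 = 94.0 km/h

94.0 km/h


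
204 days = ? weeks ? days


Weeks: 204 ÷ 7 = 29 remainder 1

29 weeks 1 days


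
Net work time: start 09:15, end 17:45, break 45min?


Total time = (17×60+45) - (9×60+15)
= 1065 - 555 = 510 min
Minus break: 510 - 45 = 465 min
= 7h 45m

7h 45m (465 minutes)


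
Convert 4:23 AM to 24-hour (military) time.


Input: 4:23 AM
AM hour stays: 4

04:23


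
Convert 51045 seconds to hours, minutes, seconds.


Hours: 51045 ÷ 3600 = 14 remainder 645
Minutes: 645 ÷ 60 = 10 remainder 45
Seconds: 45

14h 10m 45s


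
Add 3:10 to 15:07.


18:17

Start: 907 minutes from midnight
Add: 190 minutes
Total: 1097 minutes
Hours: 1097 ÷ 60 = 18 remainder 17


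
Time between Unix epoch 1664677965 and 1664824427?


Difference = 1664824427 - 1664677965 = 146462 seconds
In hours: 146462 / 3600 ≈ 40.7
In days: 146462 / 86400 ≈ 1.70

146462 seconds (40.7 hours / 1.70 days)


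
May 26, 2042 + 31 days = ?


June 26, 2042

Start: May 26, 2042
Add 31 days
May 26 → June 1: 31 - 26 + 1 = 6 days (31 - 6 = 25 left)
June 1 + 25 = June 26, 2042


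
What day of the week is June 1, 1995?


Zeller's congruence:
q=1, m=6, k=95, j=19
h = (1 + ⌊13×7/5⌋ + 95 + ⌊95/4⌋ + ⌊19/4⌋ - 2×19) mod 7
= (1 + 18 + 95 + 23 + 4 - 38) mod 7
= 103 mod 7 = 5
h=5 → Thursday

Thursday


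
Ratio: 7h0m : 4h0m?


7:4 (1.75)

Duration 1: 420 minutes
Duration 2: 240 minutes
Ratio = 420:240
GCD = 60
Simplified = 7:4
As a decimal: 7/4 = 1.75


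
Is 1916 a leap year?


Rules: divisible by 4 AND (not by 100 OR by 400)
1916 ÷ 4 = 479 exactly → divisible by 4
1916 ÷ 100 = 19 remainder 16 → not divisible by 100
Divisible by 4 but not by 100 → leap year

Yes


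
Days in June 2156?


30 days

Month: June (month 6)
June has 30 days


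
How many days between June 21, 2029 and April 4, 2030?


287 days

From June 21, 2029 to April 4, 2030
Rest of June 2029: 30 - 21 = 9
Full months: July 31, August 31, September 30, October 31, November 30, December 31, January 31, February 2030 28, March 31
Days into April 2030: 4
Total = 9 + 31 + 31 + 30 + 31 + 30 + 31 + 31 + 28 + 31 + 4 = 287 days


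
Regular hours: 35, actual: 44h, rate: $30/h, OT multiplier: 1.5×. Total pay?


Regular: 35h × $30 = $1050.00
Overtime: 44 - 35 = 9h
OT pay: 9h × $30 × 1.5 = $405.00
Total = $1050.00 + $405.00 = $1455.00

$1455.00


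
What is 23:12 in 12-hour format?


11:12 PM

Hour: 23
23 - 12 = 11 → PM


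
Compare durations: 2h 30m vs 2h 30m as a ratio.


Duration 1: 150 minutes
Duration 2: 150 minutes
Ratio = 150:150
GCD = 150
Simplified = 1:1
As a decimal: 1/1 = 1.00

1:1 (1.00)


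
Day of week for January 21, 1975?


Zeller's congruence:
q=21, m=13, k=74, j=19
h = (21 + ⌊13×14/5⌋ + 74 + ⌊74/4⌋ + ⌊19/4⌋ - 2×19) mod 7
= (21 + 36 + 74 + 18 + 4 - 38) mod 7
= 115 mod 7 = 3
h=3 → Tuesday

Tuesday


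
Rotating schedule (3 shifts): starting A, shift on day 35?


Shifts: A, B, C
Start: A (index 0)
Day 35: (0 + 35 - 1) mod 3
= 34 mod 3
= 1
Index 1 → shift B

Shift B


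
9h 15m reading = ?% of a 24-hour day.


Time: 555 minutes
Day: 1440 minutes
Percentage = (555/1440) × 100 ≈ 38.5%

38.5%


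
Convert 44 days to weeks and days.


6 weeks 2 days

Weeks: 44 ÷ 7 = 6 remainder 2


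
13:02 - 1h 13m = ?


Start: 782 minutes from midnight
Subtract: 73 minutes
Remaining: 782 - 73 = 709
Hours: 11, Minutes: 49

11:49


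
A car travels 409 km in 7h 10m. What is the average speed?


57.1 km/h

Distance: 409 km
Time: 7h 10m = 430 min = 430/60 = 43/6 hours
Speed = 409 ÷ (43/6) = 409 × 6 / 43 = 2454/43 ≈ 57.1 km/h


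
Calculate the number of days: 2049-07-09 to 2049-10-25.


From July 9, 2049 to October 25, 2049
Rest of July 2049: 31 - 9 = 22
Full months: August 31, September 30
Days into October 2049: 25
Total = 22 + 31 + 30 + 25 = 108 days

108 days


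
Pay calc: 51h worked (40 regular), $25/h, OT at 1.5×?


Regular: 40h × $25 = $1000.00
Overtime: 51 - 40 = 11h
OT pay: 11h × $25 × 1.5 = $412.50
Total = $1000.00 + $412.50 = $1412.50

$1412.50


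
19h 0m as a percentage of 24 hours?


Total minutes: 19×60 + 0 = 1140
Day = 24×60 = 1440 minutes
Fraction = 1140/1440 ≈ 0.7917
As a percentage: 1140/1440 × 100 ≈ 79.17%

0.7917 (79.17%)


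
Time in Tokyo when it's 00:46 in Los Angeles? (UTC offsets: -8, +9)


17:46

Time difference = UTC+9 - UTC-8 = +17 hours
New hour = (0 + 17) mod 24
= 17 mod 24 = 17
Minutes unchanged → 17:46


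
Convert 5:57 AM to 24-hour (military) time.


Input: 5:57 AM
AM hour stays: 5

05:57


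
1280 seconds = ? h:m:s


0h 21m 20s

Hours: 1280 ÷ 3600 = 0 remainder 1280
Minutes: 1280 ÷ 60 = 21 remainder 20
Seconds: 20


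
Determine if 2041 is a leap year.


Rules: divisible by 4 AND (not by 100 OR by 400)
2041 ÷ 4 = 510 remainder 1 → not divisible by 4
Not divisible by 4 → not a leap year

No


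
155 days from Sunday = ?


Monday

Start: Sunday (index 6)
(6 + 155) mod 7
= 161 mod 7
= 0
Index 0 → Monday


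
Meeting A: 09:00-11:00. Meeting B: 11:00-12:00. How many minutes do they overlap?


Meeting A: 540-660 (in minutes from midnight)
Meeting B: 660-720
Overlap start = max(540, 660) = 660
Overlap end = min(660, 720) = 660
Overlap = max(0, 660 - 660) = 0 min

0 minutes


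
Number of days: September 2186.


30 days

Month: September (month 9)
September has 30 days


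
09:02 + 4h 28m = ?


Start: 542 minutes from midnight
Add: 268 minutes
Total: 810 minutes
Hours: 810 ÷ 60 = 13 remainder 30

13:30


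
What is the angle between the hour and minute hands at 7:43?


26.5°

Hour hand = 7×30 + 43×0.5 = 231.5°
Minute hand = 43×6 = 258°
Difference = |231.5 - 258| = 26.5°


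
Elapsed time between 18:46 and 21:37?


End time in minutes: 21×60 + 37 = 1297
Start time in minutes: 18×60 + 46 = 1126
Difference = 1297 - 1126 = 171 minutes
= 2 hours 51 minutes

2h 51m


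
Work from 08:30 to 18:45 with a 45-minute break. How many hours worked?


Total time = (18×60+45) - (8×60+30)
= 1125 - 510 = 615 min
Minus break: 615 - 45 = 570 min
= 9h 30m

9h 30m (570 minutes)


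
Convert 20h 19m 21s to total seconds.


Hours: 20 × 3600 = 72000
Minutes: 19 × 60 = 1140
Seconds: 21
Total = 72000 + 1140 + 21 = 73161

73161 seconds


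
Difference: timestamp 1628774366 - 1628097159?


Difference = 1628774366 - 1628097159 = 677207 seconds
In hours: 677207 / 3600 ≈ 188.1
In days: 677207 / 86400 ≈ 7.84

677207 seconds (188.1 hours / 7.84 days)


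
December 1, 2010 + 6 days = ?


Start: December 1, 2010
Add 6 days
December 1 + 6 = December 7, 2010

December 7, 2010


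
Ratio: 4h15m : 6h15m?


Duration 1: 255 minutes
Duration 2: 375 minutes
Ratio = 255:375
GCD = 15
Simplified = 17:25
As a decimal: 17/25 = 0.68

17:25 (0.68)


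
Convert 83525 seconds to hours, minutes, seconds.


Hours: 83525 ÷ 3600 = 23 remainder 725
Minutes: 725 ÷ 60 = 12 remainder 5
Seconds: 5

23h 12m 5s


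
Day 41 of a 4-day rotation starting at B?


Shifts: A, B, C, D
Start: B (index 1)
Day 41: (1 + 41 - 1) mod 4
= 41 mod 4
= 1
Index 1 → shift B

Shift B


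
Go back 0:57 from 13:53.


12:56

Start: 833 minutes from midnight
Subtract: 57 minutes
Remaining: 833 - 57 = 776
Hours: 12, Minutes: 56


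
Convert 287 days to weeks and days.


41 weeks 0 days

Weeks: 287 ÷ 7 = 41 remainder 0


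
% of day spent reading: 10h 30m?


Time: 630 minutes
Day: 1440 minutes
Percentage = (630/1440) × 100 ≈ 43.8%

43.8%


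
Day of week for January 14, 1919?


Zeller's congruence:
q=14, m=13, k=18, j=19
h = (14 + ⌊13×14/5⌋ + 18 + ⌊18/4⌋ + ⌊19/4⌋ - 2×19) mod 7
= (14 + 36 + 18 + 4 + 4 - 38) mod 7
= 38 mod 7 = 3
h=3 → Tuesday

Tuesday


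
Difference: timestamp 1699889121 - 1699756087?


Difference = 1699889121 - 1699756087 = 133034 seconds
In hours: 133034 / 3600 ≈ 37.0
In days: 133034 / 86400 ≈ 1.54

133034 seconds (37.0 hours / 1.54 days)


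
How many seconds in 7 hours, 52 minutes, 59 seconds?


28379 seconds

Hours: 7 × 3600 = 25200
Minutes: 52 × 60 = 3120
Seconds: 59
Total = 25200 + 3120 + 59 = 28379


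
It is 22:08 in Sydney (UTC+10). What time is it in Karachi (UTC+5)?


17:08

Time difference = UTC+5 - UTC+10 = -5 hours
New hour = (22 -5) mod 24
= 17 mod 24 = 17
Minutes unchanged → 17:08


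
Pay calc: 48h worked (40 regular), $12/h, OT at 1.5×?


$624.00

Regular: 40h × $12 = $480.00
Overtime: 48 - 40 = 8h
OT pay: 8h × $12 × 1.5 = $144.00
Total = $480.00 + $144.00 = $624.00


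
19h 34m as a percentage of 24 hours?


0.8153 (81.53%)

Total minutes: 19×60 + 34 = 1174
Day = 24×60 = 1440 minutes
Fraction = 1174/1440 ≈ 0.8153
As a percentage: 1174/1440 × 100 ≈ 81.53%


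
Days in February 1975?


Month: February (month 2)
February: 28 or 29 (leap year)
1975 leap year? No

28 days


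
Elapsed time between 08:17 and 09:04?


End time in minutes: 9×60 + 4 = 544
Start time in minutes: 8×60 + 17 = 497
Difference = 544 - 497 = 47 minutes
= 0 hours 47 minutes

0h 47m


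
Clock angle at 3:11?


29.5°

Hour hand = 3×30 + 11×0.5 = 95.5°
Minute hand = 11×6 = 66°
Difference = |95.5 - 66| = 29.5°


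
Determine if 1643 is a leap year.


No

Rules: divisible by 4 AND (not by 100 OR by 400)
1643 ÷ 4 = 410 remainder 3 → not divisible by 4
Not divisible by 4 → not a leap year


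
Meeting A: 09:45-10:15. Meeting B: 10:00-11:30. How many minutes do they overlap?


15 minutes

Meeting A: 585-615 (in minutes from midnight)
Meeting B: 600-690
Overlap start = max(585, 600) = 600
Overlap end = min(615, 690) = 615
Overlap = max(0, 615 - 600) = 15 min


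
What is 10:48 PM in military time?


Input: 10:48 PM
PM: 10 + 12 = 22

22:48


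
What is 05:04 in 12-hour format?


Hour: 5
5 < 12 → AM

5:04 AM


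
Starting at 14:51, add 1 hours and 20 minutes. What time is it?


16:11

Start: 891 minutes from midnight
Add: 80 minutes
Total: 971 minutes
Hours: 971 ÷ 60 = 16 remainder 11


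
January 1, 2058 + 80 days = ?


Start: January 1, 2058
Add 80 days
January 1 → February 1: 31 - 1 + 1 = 31 days (80 - 31 = 49 left)
February 1 → March 1: 28 - 1 + 1 = 28 days (49 - 28 = 21 left)
March 1 + 21 = March 22, 2058

March 22, 2058


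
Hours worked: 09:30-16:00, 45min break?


5h 45m (345 minutes)

Total time = (16×60+0) - (9×60+30)
= 960 - 570 = 390 min
Minus break: 390 - 45 = 345 min
= 5h 45m


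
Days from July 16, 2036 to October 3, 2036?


From July 16, 2036 to October 3, 2036
Rest of July 2036: 31 - 16 = 15
Full months: August 31, September 30
Days into October 2036: 3
Total = 15 + 31 + 30 + 3 = 79 days

79 days


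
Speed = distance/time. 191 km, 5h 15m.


Distance: 191 km
Time: 5h 15m = 315 min = 315/60 = 21/4 hours
Speed = 191 ÷ (21/4) = 191 × 4 / 21 = 764/21 ≈ 36.4 km/h

36.4 km/h


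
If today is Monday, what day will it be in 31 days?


Thursday

Start: Monday (index 0)
(0 + 31) mod 7
= 31 mod 7
= 3
Index 3 → Thursday


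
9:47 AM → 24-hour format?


09:47

Input: 9:47 AM
AM hour stays: 9


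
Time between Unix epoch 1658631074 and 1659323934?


Difference = 1659323934 - 1658631074 = 692860 seconds
In hours: 692860 / 3600 ≈ 192.5
In days: 692860 / 86400 ≈ 8.02

692860 seconds (192.5 hours / 8.02 days)


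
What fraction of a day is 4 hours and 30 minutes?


0.1875 (18.75%)

Total minutes: 4×60 + 30 = 270
Day = 24×60 = 1440 minutes
Fraction = 270/1440 = 0.1875
As a percentage: 270/1440 × 100 = 18.75%


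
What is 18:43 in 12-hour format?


6:43 PM

Hour: 18
18 - 12 = 6 → PM


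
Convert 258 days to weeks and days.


36 weeks 6 days

Weeks: 258 ÷ 7 = 36 remainder 6


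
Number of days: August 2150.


Month: August (month 8)
August has 31 days

31 days


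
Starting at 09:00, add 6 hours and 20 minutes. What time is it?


Start: 540 minutes from midnight
Add: 380 minutes
Total: 920 minutes
Hours: 920 ÷ 60 = 15 remainder 20

15:20


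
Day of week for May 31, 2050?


Tuesday

Zeller's congruence:
q=31, m=5, k=50, j=20
h = (31 + ⌊13×6/5⌋ + 50 + ⌊50/4⌋ + ⌊20/4⌋ - 2×20) mod 7
= (31 + 15 + 50 + 12 + 5 - 40) mod 7
= 73 mod 7 = 3
h=3 → Tuesday


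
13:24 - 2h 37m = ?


Start: 804 minutes from midnight
Subtract: 157 minutes
Remaining: 804 - 157 = 647
Hours: 10, Minutes: 47

10:47


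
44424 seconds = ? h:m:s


Hours: 44424 ÷ 3600 = 12 remainder 1224
Minutes: 1224 ÷ 60 = 20 remainder 24
Seconds: 24

12h 20m 24s


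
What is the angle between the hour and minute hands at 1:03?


Hour hand = 1×30 + 3×0.5 = 31.5°
Minute hand = 3×6 = 18°
Difference = |31.5 - 18| = 13.5°

13.5°


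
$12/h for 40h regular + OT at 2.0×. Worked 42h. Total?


Regular: 40h × $12 = $480.00
Overtime: 42 - 40 = 2h
OT pay: 2h × $12 × 2.0 = $48.00
Total = $480.00 + $48.00 = $528.00

$528.00


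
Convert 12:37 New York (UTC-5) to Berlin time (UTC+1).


18:37

Time difference = UTC+1 - UTC-5 = +6 hours
New hour = (12 + 6) mod 24
= 18 mod 24 = 18
Minutes unchanged → 18:37


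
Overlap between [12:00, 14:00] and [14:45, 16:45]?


0 minutes

Meeting A: 720-840 (in minutes from midnight)
Meeting B: 885-1005
Overlap start = max(720, 885) = 885
Overlap end = min(840, 1005) = 840
Overlap = max(0, 840 - 885) = 0 min


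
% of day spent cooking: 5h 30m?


22.9%

Time: 330 minutes
Day: 1440 minutes
Percentage = (330/1440) × 100 ≈ 22.9%


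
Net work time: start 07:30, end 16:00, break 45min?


7h 45m (465 minutes)

Total time = (16×60+0) - (7×60+30)
= 960 - 450 = 510 min
Minus break: 510 - 45 = 465 min
= 7h 45m


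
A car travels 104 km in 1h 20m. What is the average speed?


Distance: 104 km
Time: 1h 20m = 80 min = 80/60 = 4/3 hours
Speed = 104 ÷ (4/3) = 104 × 3 / 4 = 312/4 = 78.0 km/h

78.0 km/h


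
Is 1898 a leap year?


Rules: divisible by 4 AND (not by 100 OR by 400)
1898 ÷ 4 = 474 remainder 2 → not divisible by 4
Not divisible by 4 → not a leap year

No


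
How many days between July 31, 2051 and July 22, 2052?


From July 31, 2051 to July 22, 2052
Rest of July 2051: 31 - 31 = 0
Full months: August 31, September 30, October 31, November 30, December 31, January 31, February 2052 29, March 31, April 30, May 31, June 30
Days into July 2052: 22
Total = 0 + 31 + 30 + 31 + 30 + 31 + 31 + 29 + 31 + 30 + 31 + 30 + 22 = 357 days

357 days


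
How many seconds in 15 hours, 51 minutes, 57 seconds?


Hours: 15 × 3600 = 54000
Minutes: 51 × 60 = 3060
Seconds: 57
Total = 54000 + 3060 + 57 = 57117

57117 seconds


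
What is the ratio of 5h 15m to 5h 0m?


21:20 (1.05)

Duration 1: 315 minutes
Duration 2: 300 minutes
Ratio = 315:300
GCD = 15
Simplified = 21:20
As a decimal: 21/20 = 1.05


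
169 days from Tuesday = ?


Wednesday

Start: Tuesday (index 1)
(1 + 169) mod 7
= 170 mod 7
= 2
Index 2 → Wednesday


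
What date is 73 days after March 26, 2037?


Start: March 26, 2037
Add 73 days
March 26 → April 1: 31 - 26 + 1 = 6 days (73 - 6 = 67 left)
April 1 → May 1: 30 - 1 + 1 = 30 days (67 - 30 = 37 left)
May 1 → June 1: 31 - 1 + 1 = 31 days (37 - 31 = 6 left)
June 1 + 6 = June 7, 2037

June 7, 2037


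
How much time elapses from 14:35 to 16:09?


End time in minutes: 16×60 + 9 = 969
Start time in minutes: 14×60 + 35 = 875
Difference = 969 - 875 = 94 minutes
= 1 hours 34 minutes

1h 34m


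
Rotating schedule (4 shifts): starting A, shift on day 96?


Shift D

Shifts: A, B, C, D
Start: A (index 0)
Day 96: (0 + 96 - 1) mod 4
= 95 mod 4
= 3
Index 3 → shift D


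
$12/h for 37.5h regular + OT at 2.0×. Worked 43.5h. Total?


$594.00

Regular: 37.5h × $12 = $450.00
Overtime: 43.5 - 37.5 = 6.0h
OT pay: 6.0h × $12 × 2.0 = $144.00
Total = $450.00 + $144.00 = $594.00


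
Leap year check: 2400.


Rules: divisible by 4 AND (not by 100 OR by 400)
2400 ÷ 4 = 600 exactly → divisible by 4
2400 ÷ 100 = 24 exactly → divisible by 100
2400 ÷ 400 = 6 exactly → divisible by 400
Divisible by 400 → leap year

Yes


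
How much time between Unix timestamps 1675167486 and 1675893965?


726479 seconds (201.8 hours / 8.41 days)

Difference = 1675893965 - 1675167486 = 726479 seconds
In hours: 726479 / 3600 ≈ 201.8
In days: 726479 / 86400 ≈ 8.41


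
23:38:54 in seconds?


Hours: 23 × 3600 = 82800
Minutes: 38 × 60 = 2280
Seconds: 54
Total = 82800 + 2280 + 54 = 85134

85134 seconds


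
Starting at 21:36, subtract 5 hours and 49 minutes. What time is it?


Start: 1296 minutes from midnight
Subtract: 349 minutes
Remaining: 1296 - 349 = 947
Hours: 15, Minutes: 47

15:47


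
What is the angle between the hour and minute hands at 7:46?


43.0°

Hour hand = 7×30 + 46×0.5 = 233.0°
Minute hand = 46×6 = 276°
Difference = |233.0 - 276| = 43.0°


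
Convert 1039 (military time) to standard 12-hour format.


10:39 AM

Hour: 10
10 < 12 → AM


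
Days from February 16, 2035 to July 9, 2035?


143 days

From February 16, 2035 to July 9, 2035
Rest of February 2035: 28 - 16 = 12
Full months: March 31, April 30, May 31, June 30
Days into July 2035: 9
Total = 12 + 31 + 30 + 31 + 30 + 9 = 143 days


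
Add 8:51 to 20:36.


05:27 (next day)

Start: 1236 minutes from midnight
Add: 531 minutes
Total: 1767 minutes
Hours: 1767 ÷ 60 = 29 remainder 27
29 ≥ 24 → 29 - 24 = 5 (next day)


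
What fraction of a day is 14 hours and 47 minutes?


Total minutes: 14×60 + 47 = 887
Day = 24×60 = 1440 minutes
Fraction = 887/1440 ≈ 0.6160
As a percentage: 887/1440 × 100 ≈ 61.60%

0.6160 (61.60%)


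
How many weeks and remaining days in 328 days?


Weeks: 328 ÷ 7 = 46 remainder 6

46 weeks 6 days


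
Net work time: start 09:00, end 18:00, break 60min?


8h 0m (480 minutes)

Total time = (18×60+0) - (9×60+0)
= 1080 - 540 = 540 min
Minus break: 540 - 60 = 480 min
= 8h 0m


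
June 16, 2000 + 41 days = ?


Start: June 16, 2000
Add 41 days
June 16 → July 1: 30 - 16 + 1 = 15 days (41 - 15 = 26 left)
July 1 + 26 = July 27, 2000

July 27, 2000


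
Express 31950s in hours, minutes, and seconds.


8h 52m 30s

Hours: 31950 ÷ 3600 = 8 remainder 3150
Minutes: 3150 ÷ 60 = 52 remainder 30
Seconds: 30


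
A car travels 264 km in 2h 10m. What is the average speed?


Distance: 264 km
Time: 2h 10m = 130 min = 130/60 = 13/6 hours
Speed = 264 ÷ (13/6) = 264 × 6 / 13 = 1584/13 ≈ 121.8 km/h

121.8 km/h


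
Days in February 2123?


Month: February (month 2)
February: 28 or 29 (leap year)
2123 leap year? No

28 days


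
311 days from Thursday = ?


Start: Thursday (index 3)
(3 + 311) mod 7
= 314 mod 7
= 6
Index 6 → Sunday

Sunday


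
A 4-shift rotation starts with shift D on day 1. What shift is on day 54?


Shifts: A, B, C, D
Start: D (index 3)
Day 54: (3 + 54 - 1) mod 4
= 56 mod 4
= 0
Index 0 → shift A

Shift A


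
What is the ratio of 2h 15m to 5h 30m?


Duration 1: 135 minutes
Duration 2: 330 minutes
Ratio = 135:330
GCD = 15
Simplified = 9:22
As a decimal: 9/22 ≈ 0.41

9:22 (0.41)


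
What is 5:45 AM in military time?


05:45

Input: 5:45 AM
AM hour stays: 5


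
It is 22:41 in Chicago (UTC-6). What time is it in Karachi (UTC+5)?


09:41 (next day)

Time difference = UTC+5 - UTC-6 = +11 hours
New hour = (22 + 11) mod 24
= 33 mod 24 = 9
Minutes unchanged → 09:41; 33 ≥ 24 → next day


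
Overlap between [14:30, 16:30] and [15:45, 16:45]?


Meeting A: 870-990 (in minutes from midnight)
Meeting B: 945-1005
Overlap start = max(870, 945) = 945
Overlap end = min(990, 1005) = 990
Overlap = max(0, 990 - 945) = 45 min

45 minutes


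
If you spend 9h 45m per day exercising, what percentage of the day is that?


40.6%

Time: 585 minutes
Day: 1440 minutes
Percentage = (585/1440) × 100 ≈ 40.6%


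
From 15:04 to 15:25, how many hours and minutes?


0h 21m

End time in minutes: 15×60 + 25 = 925
Start time in minutes: 15×60 + 4 = 904
Difference = 925 - 904 = 21 minutes
= 0 hours 21 minutes


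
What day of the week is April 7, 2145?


Wednesday

Zeller's congruence:
q=7, m=4, k=45, j=21
h = (7 + ⌊13×5/5⌋ + 45 + ⌊45/4⌋ + ⌊21/4⌋ - 2×21) mod 7
= (7 + 13 + 45 + 11 + 5 - 42) mod 7
= 39 mod 7 = 4
h=4 → Wednesday


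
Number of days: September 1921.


30 days

Month: September (month 9)
September has 30 days


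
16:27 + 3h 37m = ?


Start: 987 minutes from midnight
Add: 217 minutes
Total: 1204 minutes
Hours: 1204 ÷ 60 = 20 remainder 4

20:04


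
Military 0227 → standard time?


Hour: 2
2 < 12 → AM

2:27 AM


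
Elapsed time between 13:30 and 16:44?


3h 14m

End time in minutes: 16×60 + 44 = 1004
Start time in minutes: 13×60 + 30 = 810
Difference = 1004 - 810 = 194 minutes
= 3 hours 14 minutes


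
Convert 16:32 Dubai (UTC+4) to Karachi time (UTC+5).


Time difference = UTC+5 - UTC+4 = +1 hours
New hour = (16 + 1) mod 24
= 17 mod 24 = 17
Minutes unchanged → 17:32

17:32


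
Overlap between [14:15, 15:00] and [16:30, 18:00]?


0 minutes

Meeting A: 855-900 (in minutes from midnight)
Meeting B: 990-1080
Overlap start = max(855, 990) = 990
Overlap end = min(900, 1080) = 900
Overlap = max(0, 900 - 990) = 0 min


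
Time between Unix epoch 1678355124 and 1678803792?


448668 seconds (124.6 hours / 5.19 days)

Difference = 1678803792 - 1678355124 = 448668 seconds
In hours: 448668 / 3600 ≈ 124.6
In days: 448668 / 86400 ≈ 5.19


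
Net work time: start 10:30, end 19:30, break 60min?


Total time = (19×60+30) - (10×60+30)
= 1170 - 630 = 540 min
Minus break: 540 - 60 = 480 min
= 8h 0m

8h 0m (480 minutes)


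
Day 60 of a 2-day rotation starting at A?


Shifts: A, B
Start: A (index 0)
Day 60: (0 + 60 - 1) mod 2
= 59 mod 2
= 1
Index 1 → shift B

Shift B


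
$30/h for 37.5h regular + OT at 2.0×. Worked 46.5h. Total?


$1665.00

Regular: 37.5h × $30 = $1125.00
Overtime: 46.5 - 37.5 = 9.0h
OT pay: 9.0h × $30 × 2.0 = $540.00
Total = $1125.00 + $540.00 = $1665.00


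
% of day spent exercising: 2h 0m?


8.3%

Time: 120 minutes
Day: 1440 minutes
Percentage = (120/1440) × 100 ≈ 8.3%


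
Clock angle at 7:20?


Hour hand = 7×30 + 20×0.5 = 220.0°
Minute hand = 20×6 = 120°
Difference = |220.0 - 120| = 100.0°

100.0°


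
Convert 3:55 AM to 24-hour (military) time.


Input: 3:55 AM
AM hour stays: 3

03:55


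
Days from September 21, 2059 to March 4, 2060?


165 days

From September 21, 2059 to March 4, 2060
Rest of September 2059: 30 - 21 = 9
Full months: October 31, November 30, December 31, January 31, February 2060 29
Days into March 2060: 4
Total = 9 + 31 + 30 + 31 + 31 + 29 + 4 = 165 days


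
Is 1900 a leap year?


Rules: divisible by 4 AND (not by 100 OR by 400)
1900 ÷ 4 = 475 exactly → divisible by 4
1900 ÷ 100 = 19 exactly → divisible by 100
1900 ÷ 400 = 4 remainder 300 → not divisible by 400
Divisible by 100 but not by 400 → not a leap year

No


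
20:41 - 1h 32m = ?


Start: 1241 minutes from midnight
Subtract: 92 minutes
Remaining: 1241 - 92 = 1149
Hours: 19, Minutes: 9

19:09


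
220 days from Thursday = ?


Sunday

Start: Thursday (index 3)
(3 + 220) mod 7
= 223 mod 7
= 6
Index 6 → Sunday


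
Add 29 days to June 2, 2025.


July 1, 2025

Start: June 2, 2025
Add 29 days
June 2 → July 1: 30 - 2 + 1 = 29 days (29 - 29 = 0 left)
Land exactly on July 1, 2025


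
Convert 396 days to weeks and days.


56 weeks 4 days

Weeks: 396 ÷ 7 = 56 remainder 4


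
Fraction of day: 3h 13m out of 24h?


0.1340 (13.40%)

Total minutes: 3×60 + 13 = 193
Day = 24×60 = 1440 minutes
Fraction = 193/1440 ≈ 0.1340
As a percentage: 193/1440 × 100 ≈ 13.40%


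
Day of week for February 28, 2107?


Monday

Zeller's congruence:
q=28, m=14, k=6, j=21
h = (28 + ⌊13×15/5⌋ + 6 + ⌊6/4⌋ + ⌊21/4⌋ - 2×21) mod 7
= (28 + 39 + 6 + 1 + 5 - 42) mod 7
= 37 mod 7 = 2
h=2 → Monday


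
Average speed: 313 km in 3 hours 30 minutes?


Distance: 313 km
Time: 3h 30m = 210 min = 210/60 = 7/2 hours
Speed = 313 ÷ (7/2) = 313 × 2 / 7 = 626/7 ≈ 89.4 km/h

89.4 km/h


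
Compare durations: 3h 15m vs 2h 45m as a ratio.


Duration 1: 195 minutes
Duration 2: 165 minutes
Ratio = 195:165
GCD = 15
Simplified = 13:11
As a decimal: 13/11 ≈ 1.18

13:11 (1.18)


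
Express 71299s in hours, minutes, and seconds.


19h 48m 19s

Hours: 71299 ÷ 3600 = 19 remainder 2899
Minutes: 2899 ÷ 60 = 48 remainder 19
Seconds: 19


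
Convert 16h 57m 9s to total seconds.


61029 seconds

Hours: 16 × 3600 = 57600
Minutes: 57 × 60 = 3420
Seconds: 9
Total = 57600 + 3420 + 9 = 61029


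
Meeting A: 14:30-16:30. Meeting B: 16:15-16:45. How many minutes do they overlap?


Meeting A: 870-990 (in minutes from midnight)
Meeting B: 975-1005
Overlap start = max(870, 975) = 975
Overlap end = min(990, 1005) = 990
Overlap = max(0, 990 - 975) = 15 min

15 minutes


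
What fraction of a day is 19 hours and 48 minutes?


0.8250 (82.50%)

Total minutes: 19×60 + 48 = 1188
Day = 24×60 = 1440 minutes
Fraction = 1188/1440 = 0.8250
As a percentage: 1188/1440 × 100 = 82.50%


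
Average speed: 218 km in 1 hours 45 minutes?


Distance: 218 km
Time: 1h 45m = 105 min = 105/60 = 7/4 hours
Speed = 218 ÷ (7/4) = 218 × 4 / 7 = 872/7 ≈ 124.6 km/h

124.6 km/h


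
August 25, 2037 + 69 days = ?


November 2, 2037

Start: August 25, 2037
Add 69 days
August 25 → September 1: 31 - 25 + 1 = 7 days (69 - 7 = 62 left)
September 1 → October 1: 30 - 1 + 1 = 30 days (62 - 30 = 32 left)
October 1 → November 1: 31 - 1 + 1 = 31 days (32 - 31 = 1 left)
November 1 + 1 = November 2, 2037


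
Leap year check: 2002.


Rules: divisible by 4 AND (not by 100 OR by 400)
2002 ÷ 4 = 500 remainder 2 → not divisible by 4
Not divisible by 4 → not a leap year

No


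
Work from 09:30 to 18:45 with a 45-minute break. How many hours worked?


8h 30m (510 minutes)

Total time = (18×60+45) - (9×60+30)
= 1125 - 570 = 555 min
Minus break: 555 - 45 = 510 min
= 8h 30m


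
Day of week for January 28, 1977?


Zeller's congruence:
q=28, m=13, k=76, j=19
h = (28 + ⌊13×14/5⌋ + 76 + ⌊76/4⌋ + ⌊19/4⌋ - 2×19) mod 7
= (28 + 36 + 76 + 19 + 4 - 38) mod 7
= 125 mod 7 = 6
h=6 → Friday

Friday


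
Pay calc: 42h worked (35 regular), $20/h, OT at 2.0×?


Regular: 35h × $20 = $700.00
Overtime: 42 - 35 = 7h
OT pay: 7h × $20 × 2.0 = $280.00
Total = $700.00 + $280.00 = $980.00

$980.00


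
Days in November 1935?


30 days

Month: November (month 11)
November has 30 days


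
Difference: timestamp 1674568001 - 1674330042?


237959 seconds (66.1 hours / 2.75 days)

Difference = 1674568001 - 1674330042 = 237959 seconds
In hours: 237959 / 3600 ≈ 66.1
In days: 237959 / 86400 ≈ 2.75


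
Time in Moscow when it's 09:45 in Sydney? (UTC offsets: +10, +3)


Time difference = UTC+3 - UTC+10 = -7 hours
New hour = (9 -7) mod 24
= 2 mod 24 = 2
Minutes unchanged → 02:45

02:45


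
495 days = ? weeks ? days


Weeks: 495 ÷ 7 = 70 remainder 5

70 weeks 5 days


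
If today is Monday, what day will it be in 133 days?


Start: Monday (index 0)
(0 + 133) mod 7
= 133 mod 7
= 0
Index 0 → Monday

Monday


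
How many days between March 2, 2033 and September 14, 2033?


From March 2, 2033 to September 14, 2033
Rest of March 2033: 31 - 2 = 29
Full months: April 30, May 31, June 30, July 31, August 31
Days into September 2033: 14
Total = 29 + 30 + 31 + 30 + 31 + 31 + 14 = 196 days

196 days


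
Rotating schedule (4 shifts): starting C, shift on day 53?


Shift C

Shifts: A, B, C, D
Start: C (index 2)
Day 53: (2 + 53 - 1) mod 4
= 54 mod 4
= 2
Index 2 → shift C


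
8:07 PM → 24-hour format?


Input: 8:07 PM
PM: 8 + 12 = 20

20:07


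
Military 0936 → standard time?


Hour: 9
9 < 12 → AM

9:36 AM


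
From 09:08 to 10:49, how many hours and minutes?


1h 41m

End time in minutes: 10×60 + 49 = 649
Start time in minutes: 9×60 + 8 = 548
Difference = 649 - 548 = 101 minutes
= 1 hours 41 minutes


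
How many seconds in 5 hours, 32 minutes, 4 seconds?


19924 seconds

Hours: 5 × 3600 = 18000
Minutes: 32 × 60 = 1920
Seconds: 4
Total = 18000 + 1920 + 4 = 19924
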